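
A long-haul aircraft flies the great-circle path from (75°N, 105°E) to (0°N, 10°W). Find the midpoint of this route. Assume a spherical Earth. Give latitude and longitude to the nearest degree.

≈ (46°N, 5°E)

Convert each endpoint to a unit vector on the sphere (x = cos φ cos λ, y = cos φ sin λ, z = sin φ).
The central angle between the endpoints is δ = arccos(p₁·p₂) ≈ 1.680 rad (96.3°).
Interpolate at f = 1/2 with slerp weights a = sin((1−f)δ)/sin δ ≈ 0.749, b = sin(fδ)/sin δ ≈ 0.749.
p = a·p₁ + b·p₂ ≈ (0.688, 0.057, 0.724); φ = arcsin(p_z) ≈ 46.36°, λ = atan2(p_y, p_x) ≈ 4.76°.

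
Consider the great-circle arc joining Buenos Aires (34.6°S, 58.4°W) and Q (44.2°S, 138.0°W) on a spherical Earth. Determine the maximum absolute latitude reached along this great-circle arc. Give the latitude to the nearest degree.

≈ 48°S

The great circle lies in the plane with unit normal n̂ = (p₁ × p₂)/|p₁ × p₂|.
Here n̂_z ≈ -0.671; the vertex latitude is φ_max = arccos|n̂_z| ≈ 47.8°.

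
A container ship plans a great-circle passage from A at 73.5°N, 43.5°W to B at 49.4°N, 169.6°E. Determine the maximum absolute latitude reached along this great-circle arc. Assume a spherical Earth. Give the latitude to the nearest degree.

The great circle lies in the plane with unit normal n̂ = (p₁ × p₂)/|p₁ × p₂|.
Here n̂_z ≈ -0.123; the vertex latitude is φ_max = arccos|n̂_z| ≈ 82.9°.
Check via Clairaut: cos φ_max = |cos φ₁| · sin C = cos(73.5°)·sin(25.7°) ≈ 0.123, again giving ≈ 82.9°.

≈ 83°N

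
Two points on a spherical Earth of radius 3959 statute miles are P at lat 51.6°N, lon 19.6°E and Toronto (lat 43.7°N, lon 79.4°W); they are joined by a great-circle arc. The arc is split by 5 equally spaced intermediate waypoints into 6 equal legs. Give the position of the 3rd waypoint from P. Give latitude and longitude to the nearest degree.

Write both endpoints as unit vectors p₁, p₂ with components (cos φ cos λ, cos φ sin λ, sin φ).
The central angle between the endpoints is δ = arccos(p₁·p₂) ≈ 1.080 rad (61.9°).
Interpolate at f = 3/6 with slerp weights a = sin((1−f)δ)/sin δ ≈ 0.583, b = sin(fδ)/sin δ ≈ 0.583.
p = a·p₁ + b·p₂ ≈ (0.419, -0.293, 0.860); φ = arcsin(p_z) ≈ 59.28°, λ = atan2(p_y, p_x) ≈ -34.97°.

≈ lat 59°N, lon 35°W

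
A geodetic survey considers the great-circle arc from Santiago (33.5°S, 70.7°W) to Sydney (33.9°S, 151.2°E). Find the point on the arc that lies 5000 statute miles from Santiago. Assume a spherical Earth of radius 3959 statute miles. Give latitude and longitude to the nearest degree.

From cos δ = sin φ₁ sin φ₂ + cos φ₁ cos φ₂ cos Δλ, the central angle is δ ≈ 1.780 rad (102.0°). The total great-circle distance is δ·R ≈ 1.780 × 3959 ≈ 7046 mi, so the target fraction is f = 5000/7046 ≈ 0.710.
Interpolate at f ≈ 0.710 with slerp weights a = sin((1−f)δ)/sin δ ≈ 0.505, b = sin(fδ)/sin δ ≈ 0.974.
p = a·p₁ + b·p₂ ≈ (-0.569, -0.008, -0.822); φ = arcsin(p_z) ≈ -55.29°, λ = atan2(p_y, p_x) ≈ -179.20°.

≈ 55°S, 179°W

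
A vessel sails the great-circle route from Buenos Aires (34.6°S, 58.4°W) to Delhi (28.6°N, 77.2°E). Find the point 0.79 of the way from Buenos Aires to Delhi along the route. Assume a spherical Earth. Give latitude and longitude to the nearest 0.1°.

≈ 15.1°N, 48.4°E

Write both endpoints as unit vectors p₁, p₂ with components (cos φ cos λ, cos φ sin λ, sin φ).
The central angle between the endpoints is δ = arccos(p₁·p₂) ≈ 2.479 rad (142.0°).
Interpolate at f = 0.79 with slerp weights a = sin((1−f)δ)/sin δ ≈ 0.808, b = sin(fδ)/sin δ ≈ 1.504.
p = a·p₁ + b·p₂ ≈ (0.641, 0.722, 0.261); φ = arcsin(p_z) ≈ 15.15°, λ = atan2(p_y, p_x) ≈ 48.38°.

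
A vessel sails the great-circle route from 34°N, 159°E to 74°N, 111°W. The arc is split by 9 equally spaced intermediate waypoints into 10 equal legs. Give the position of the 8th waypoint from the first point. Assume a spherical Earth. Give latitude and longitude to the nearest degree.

≈ 72°N, 151°W

Convert each endpoint to a unit vector on the sphere (x = cos φ cos λ, y = cos φ sin λ, z = sin φ).
The central angle between the endpoints is δ = arccos(p₁·p₂) ≈ 1.003 rad (57.5°).
Interpolate at f = 8/10 with slerp weights a = sin((1−f)δ)/sin δ ≈ 0.236, b = sin(fδ)/sin δ ≈ 0.853.
p = a·p₁ + b·p₂ ≈ (-0.267, -0.149, 0.952); φ = arcsin(p_z) ≈ 72.18°, λ = atan2(p_y, p_x) ≈ -150.81°.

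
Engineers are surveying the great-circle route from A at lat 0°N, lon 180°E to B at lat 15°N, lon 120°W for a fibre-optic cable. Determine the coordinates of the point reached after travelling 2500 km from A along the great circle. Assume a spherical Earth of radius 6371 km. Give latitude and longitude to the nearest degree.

≈ lat 6°N, lon 158°W

From cos δ = sin φ₁ sin φ₂ + cos φ₁ cos φ₂ cos Δλ, the central angle is δ ≈ 1.067 rad (61.1°). The total great-circle distance is δ·R ≈ 1.067 × 6371 ≈ 6796 km, so the target fraction is f = 2500/6796 ≈ 0.368.
Interpolate at f ≈ 0.368 with slerp weights a = sin((1−f)δ)/sin δ ≈ 0.713, b = sin(fδ)/sin δ ≈ 0.437.
p = a·p₁ + b·p₂ ≈ (-0.924, -0.365, 0.113); φ = arcsin(p_z) ≈ 6.49°, λ = atan2(p_y, p_x) ≈ -158.43°.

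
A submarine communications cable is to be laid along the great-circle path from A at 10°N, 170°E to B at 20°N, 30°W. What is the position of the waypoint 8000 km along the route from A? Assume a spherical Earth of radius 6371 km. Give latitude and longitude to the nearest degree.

≈ 57°N, 118°W

Convert each endpoint to a unit vector on the sphere (x = cos φ cos λ, y = cos φ sin λ, z = sin φ).
The central angle between the endpoints is δ = arccos(p₁·p₂) ≈ 2.515 rad (144.1°). The total great-circle distance is δ·R ≈ 2.515 × 6371 ≈ 16025 km, so the target fraction is f = 8000/16025 ≈ 0.499.
Interpolate at f ≈ 0.499 with slerp weights a = sin((1−f)δ)/sin δ ≈ 1.624, b = sin(fδ)/sin δ ≈ 1.622.
p = a·p₁ + b·p₂ ≈ (-0.255, -0.484, 0.837); φ = arcsin(p_z) ≈ 56.81°, λ = atan2(p_y, p_x) ≈ -117.78°.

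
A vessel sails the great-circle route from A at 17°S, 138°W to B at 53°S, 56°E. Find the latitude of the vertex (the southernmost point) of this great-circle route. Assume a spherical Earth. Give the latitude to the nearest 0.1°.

≈ 81.5°S

The great circle lies in the plane with unit normal n̂ = (p₁ × p₂)/|p₁ × p₂|.
Here n̂_z ≈ -0.147; the vertex latitude is φ_max = arccos|n̂_z| ≈ 81.5°.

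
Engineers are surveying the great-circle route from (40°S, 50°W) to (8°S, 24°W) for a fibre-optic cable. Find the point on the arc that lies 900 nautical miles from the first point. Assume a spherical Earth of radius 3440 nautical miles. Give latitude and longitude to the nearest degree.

Write both endpoints as unit vectors p₁, p₂ with components (cos φ cos λ, cos φ sin λ, sin φ).
The central angle between the endpoints is δ = arccos(p₁·p₂) ≈ 0.690 rad (39.5°). The total great-circle distance is δ·R ≈ 0.690 × 3440 ≈ 2373 nmi, so the target fraction is f = 900/2373 ≈ 0.379.
Interpolate at f ≈ 0.379 with slerp weights a = sin((1−f)δ)/sin δ ≈ 0.653, b = sin(fδ)/sin δ ≈ 0.406.
p = a·p₁ + b·p₂ ≈ (0.689, -0.547, -0.476); φ = arcsin(p_z) ≈ -28.42°, λ = atan2(p_y, p_x) ≈ -38.43°.

≈ (28°S, 38°W)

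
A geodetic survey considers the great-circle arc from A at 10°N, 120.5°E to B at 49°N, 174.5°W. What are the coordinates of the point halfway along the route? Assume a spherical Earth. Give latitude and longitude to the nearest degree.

The haversine formula gives a central angle δ ≈ 1.155 rad (66.2°) between the endpoints.
Interpolate at f = 1/2 with slerp weights a = sin((1−f)δ)/sin δ ≈ 0.597, b = sin(fδ)/sin δ ≈ 0.597.
p = a·p₁ + b·p₂ ≈ (-0.688, 0.469, 0.554); φ = arcsin(p_z) ≈ 33.64°, λ = atan2(p_y, p_x) ≈ 145.73°.

≈ 34°N, 146°E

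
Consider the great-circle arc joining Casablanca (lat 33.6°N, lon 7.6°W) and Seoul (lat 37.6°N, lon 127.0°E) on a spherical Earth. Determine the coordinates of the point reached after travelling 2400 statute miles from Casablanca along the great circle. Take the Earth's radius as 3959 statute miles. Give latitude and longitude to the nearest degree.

The haversine formula gives a central angle δ ≈ 1.697 rad (97.2°) between the endpoints. The total great-circle distance is δ·R ≈ 1.697 × 3959 ≈ 6718 mi, so the target fraction is f = 2400/6718 ≈ 0.357.
Interpolate at f ≈ 0.357 with slerp weights a = sin((1−f)δ)/sin δ ≈ 0.894, b = sin(fδ)/sin δ ≈ 0.574.
p = a·p₁ + b·p₂ ≈ (0.464, 0.265, 0.845); φ = arcsin(p_z) ≈ 57.69°, λ = atan2(p_y, p_x) ≈ 29.71°.

≈ lat 58°N, lon 30°E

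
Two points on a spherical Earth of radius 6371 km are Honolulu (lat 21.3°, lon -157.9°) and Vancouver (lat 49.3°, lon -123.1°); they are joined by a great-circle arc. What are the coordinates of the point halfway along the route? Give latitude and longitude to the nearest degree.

Write both endpoints as unit vectors p₁, p₂ with components (cos φ cos λ, cos φ sin λ, sin φ).
The central angle between the endpoints is δ = arccos(p₁·p₂) ≈ 0.685 rad (39.3°).
Interpolate at f = 1/2 with slerp weights a = sin((1−f)δ)/sin δ ≈ 0.531, b = sin(fδ)/sin δ ≈ 0.531.
p = a·p₁ + b·p₂ ≈ (-0.647, -0.476, 0.595); φ = arcsin(p_z) ≈ 36.53°, λ = atan2(p_y, p_x) ≈ -143.67°.

≈ lat 37°, lon -144°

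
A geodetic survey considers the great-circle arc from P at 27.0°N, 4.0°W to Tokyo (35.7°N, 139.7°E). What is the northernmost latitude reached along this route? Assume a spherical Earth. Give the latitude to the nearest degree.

The great circle lies in the plane with unit normal n̂ = (p₁ × p₂)/|p₁ × p₂|.
Here n̂_z ≈ +0.452; the vertex latitude is φ_max = arccos|n̂_z| ≈ 63.1°.

≈ 63°N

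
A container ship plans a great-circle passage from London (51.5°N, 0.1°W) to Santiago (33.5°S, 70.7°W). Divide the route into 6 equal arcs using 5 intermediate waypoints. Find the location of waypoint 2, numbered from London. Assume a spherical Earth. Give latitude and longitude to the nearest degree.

≈ (26°N, 31°W)

From cos δ = sin φ₁ sin φ₂ + cos φ₁ cos φ₂ cos Δλ, the central angle is δ ≈ 1.833 rad (105.0°).
Interpolate at f = 2/6 with slerp weights a = sin((1−f)δ)/sin δ ≈ 0.973, b = sin(fδ)/sin δ ≈ 0.594.
p = a·p₁ + b·p₂ ≈ (0.770, -0.469, 0.434); φ = arcsin(p_z) ≈ 25.70°, λ = atan2(p_y, p_x) ≈ -31.34°.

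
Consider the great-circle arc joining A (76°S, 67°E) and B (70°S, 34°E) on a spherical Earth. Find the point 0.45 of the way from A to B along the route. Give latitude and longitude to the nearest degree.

Convert each endpoint to a unit vector on the sphere (x = cos φ cos λ, y = cos φ sin λ, z = sin φ).
The central angle between the endpoints is δ = arccos(p₁·p₂) ≈ 0.194 rad (11.1°).
Interpolate at f = 0.45 with slerp weights a = sin((1−f)δ)/sin δ ≈ 0.552, b = sin(fδ)/sin δ ≈ 0.452.
p = a·p₁ + b·p₂ ≈ (0.180, 0.210, -0.961); φ = arcsin(p_z) ≈ -73.95°, λ = atan2(p_y, p_x) ≈ 49.26°.

≈ (74°S, 49°E)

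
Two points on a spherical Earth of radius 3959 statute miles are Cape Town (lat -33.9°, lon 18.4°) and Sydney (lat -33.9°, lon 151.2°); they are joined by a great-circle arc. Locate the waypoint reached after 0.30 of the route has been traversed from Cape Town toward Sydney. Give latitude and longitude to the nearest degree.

≈ lat -54°, lon 50°

Write both endpoints as unit vectors p₁, p₂ with components (cos φ cos λ, cos φ sin λ, sin φ).
The central angle between the endpoints is δ = arccos(p₁·p₂) ≈ 1.728 rad (99.0°).
Interpolate at f = 0.30 with slerp weights a = sin((1−f)δ)/sin δ ≈ 0.947, b = sin(fδ)/sin δ ≈ 0.502.
p = a·p₁ + b·p₂ ≈ (0.381, 0.449, -0.808); φ = arcsin(p_z) ≈ -53.93°, λ = atan2(p_y, p_x) ≈ 49.67°.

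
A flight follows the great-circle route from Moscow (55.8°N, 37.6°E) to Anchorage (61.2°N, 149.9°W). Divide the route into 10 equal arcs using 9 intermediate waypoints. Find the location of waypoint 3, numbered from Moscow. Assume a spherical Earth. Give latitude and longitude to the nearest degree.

Write both endpoints as unit vectors p₁, p₂ with components (cos φ cos λ, cos φ sin λ, sin φ).
The central angle between the endpoints is δ = arccos(p₁·p₂) ≈ 1.097 rad (62.9°).
Interpolate at f = 3/10 with slerp weights a = sin((1−f)δ)/sin δ ≈ 0.781, b = sin(fδ)/sin δ ≈ 0.363.
p = a·p₁ + b·p₂ ≈ (0.196, 0.180, 0.964); φ = arcsin(p_z) ≈ 74.56°, λ = atan2(p_y, p_x) ≈ 42.52°.

≈ 75°N, 43°E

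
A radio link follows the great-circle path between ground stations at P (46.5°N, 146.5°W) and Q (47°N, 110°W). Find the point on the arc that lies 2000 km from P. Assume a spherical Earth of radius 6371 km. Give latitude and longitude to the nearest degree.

≈ (48°N, 120°W)

Write both endpoints as unit vectors p₁, p₂ with components (cos φ cos λ, cos φ sin λ, sin φ).
The central angle between the endpoints is δ = arccos(p₁·p₂) ≈ 0.433 rad (24.8°). The total great-circle distance is δ·R ≈ 0.433 × 6371 ≈ 2756 km, so the target fraction is f = 2000/2756 ≈ 0.726.
Interpolate at f ≈ 0.726 with slerp weights a = sin((1−f)δ)/sin δ ≈ 0.282, b = sin(fδ)/sin δ ≈ 0.737.
p = a·p₁ + b·p₂ ≈ (-0.334, -0.579, 0.744); φ = arcsin(p_z) ≈ 48.03°, λ = atan2(p_y, p_x) ≈ -119.96°.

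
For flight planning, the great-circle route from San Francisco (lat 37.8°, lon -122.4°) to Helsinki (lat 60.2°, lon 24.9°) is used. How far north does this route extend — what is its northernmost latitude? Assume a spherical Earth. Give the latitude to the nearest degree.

≈ 77°

The great circle lies in the plane with unit normal n̂ = (p₁ × p₂)/|p₁ × p₂|.
Here n̂_z ≈ +0.217; the vertex latitude is φ_max = arccos|n̂_z| ≈ 77.5°.
Check via Clairaut: cos φ_max = |cos φ₁| · sin C = cos(37.8°)·sin(15.9°) ≈ 0.217, again giving ≈ 77.5°.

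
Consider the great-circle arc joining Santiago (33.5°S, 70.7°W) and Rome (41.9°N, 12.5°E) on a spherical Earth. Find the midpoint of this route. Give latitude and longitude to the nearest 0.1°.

Write both endpoints as unit vectors p₁, p₂ with components (cos φ cos λ, cos φ sin λ, sin φ).
The central angle between the endpoints is δ = arccos(p₁·p₂) ≈ 1.870 rad (107.2°).
Interpolate at f = 1/2 with slerp weights a = sin((1−f)δ)/sin δ ≈ 0.842, b = sin(fδ)/sin δ ≈ 0.842.
p = a·p₁ + b·p₂ ≈ (0.844, -0.527, 0.098); φ = arcsin(p_z) ≈ 5.60°, λ = atan2(p_y, p_x) ≈ -31.98°.

≈ 5.6°N, 32.0°W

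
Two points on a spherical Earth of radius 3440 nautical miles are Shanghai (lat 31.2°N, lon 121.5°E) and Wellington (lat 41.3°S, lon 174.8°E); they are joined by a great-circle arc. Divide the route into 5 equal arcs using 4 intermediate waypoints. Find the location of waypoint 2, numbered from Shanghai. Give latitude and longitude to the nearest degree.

≈ lat 2°N, lon 142°E

The haversine formula gives a central angle δ ≈ 1.529 rad (87.6°) between the endpoints.
Interpolate at f = 2/5 with slerp weights a = sin((1−f)δ)/sin δ ≈ 0.795, b = sin(fδ)/sin δ ≈ 0.575.
p = a·p₁ + b·p₂ ≈ (-0.785, 0.619, 0.032); φ = arcsin(p_z) ≈ 1.86°, λ = atan2(p_y, p_x) ≈ 141.76°.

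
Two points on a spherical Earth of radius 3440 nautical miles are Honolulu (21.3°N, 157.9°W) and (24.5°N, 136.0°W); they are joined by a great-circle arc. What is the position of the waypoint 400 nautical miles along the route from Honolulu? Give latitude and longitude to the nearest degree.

From cos δ = sin φ₁ sin φ₂ + cos φ₁ cos φ₂ cos Δλ, the central angle is δ ≈ 0.356 rad (20.4°). The total great-circle distance is δ·R ≈ 0.356 × 3440 ≈ 1225 nmi, so the target fraction is f = 400/1225 ≈ 0.327.
Interpolate at f ≈ 0.327 with slerp weights a = sin((1−f)δ)/sin δ ≈ 0.681, b = sin(fδ)/sin δ ≈ 0.333.
p = a·p₁ + b·p₂ ≈ (-0.806, -0.449, 0.386); φ = arcsin(p_z) ≈ 22.67°, λ = atan2(p_y, p_x) ≈ -150.87°.

≈ (23°N, 151°W)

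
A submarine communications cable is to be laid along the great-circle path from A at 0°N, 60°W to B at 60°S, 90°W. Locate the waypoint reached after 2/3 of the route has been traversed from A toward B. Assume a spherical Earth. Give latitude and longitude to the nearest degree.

Write both endpoints as unit vectors p₁, p₂ with components (cos φ cos λ, cos φ sin λ, sin φ).
The central angle between the endpoints is δ = arccos(p₁·p₂) ≈ 1.123 rad (64.3°).
Interpolate at f = 2/3 with slerp weights a = sin((1−f)δ)/sin δ ≈ 0.406, b = sin(fδ)/sin δ ≈ 0.755.
p = a·p₁ + b·p₂ ≈ (0.203, -0.729, -0.654); φ = arcsin(p_z) ≈ -40.84°, λ = atan2(p_y, p_x) ≈ -74.45°.

≈ 41°S, 74°W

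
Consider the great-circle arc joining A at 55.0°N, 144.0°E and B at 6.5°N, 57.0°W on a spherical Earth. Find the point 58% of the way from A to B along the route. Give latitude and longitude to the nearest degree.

From cos δ = sin φ₁ sin φ₂ + cos φ₁ cos φ₂ cos Δλ, the central angle is δ ≈ 2.026 rad (116.1°).
Interpolate at f = 0.58 with slerp weights a = sin((1−f)δ)/sin δ ≈ 0.837, b = sin(fδ)/sin δ ≈ 1.027.
p = a·p₁ + b·p₂ ≈ (0.167, -0.574, 0.802); φ = arcsin(p_z) ≈ 53.30°, λ = atan2(p_y, p_x) ≈ -73.73°.

≈ 53°N, 74°W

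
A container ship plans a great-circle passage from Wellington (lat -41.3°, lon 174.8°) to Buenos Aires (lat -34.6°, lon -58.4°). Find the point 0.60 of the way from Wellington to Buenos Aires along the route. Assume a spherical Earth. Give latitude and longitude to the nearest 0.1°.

Convert each endpoint to a unit vector on the sphere (x = cos φ cos λ, y = cos φ sin λ, z = sin φ).
The central angle between the endpoints is δ = arccos(p₁·p₂) ≈ 1.566 rad (89.8°).
Interpolate at f = 0.60 with slerp weights a = sin((1−f)δ)/sin δ ≈ 0.586, b = sin(fδ)/sin δ ≈ 0.807.
p = a·p₁ + b·p₂ ≈ (-0.090, -0.526, -0.846); φ = arcsin(p_z) ≈ -57.73°, λ = atan2(p_y, p_x) ≈ -99.75°.

≈ lat -57.7°, lon -99.8°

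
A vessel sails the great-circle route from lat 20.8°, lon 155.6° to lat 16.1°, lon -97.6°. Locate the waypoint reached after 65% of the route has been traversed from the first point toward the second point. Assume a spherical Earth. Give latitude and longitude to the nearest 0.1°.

≈ lat 27.3°, lon -133.2°

Write both endpoints as unit vectors p₁, p₂ with components (cos φ cos λ, cos φ sin λ, sin φ).
The central angle between the endpoints is δ = arccos(p₁·p₂) ≈ 1.733 rad (99.3°).
Interpolate at f = 0.65 with slerp weights a = sin((1−f)δ)/sin δ ≈ 0.577, b = sin(fδ)/sin δ ≈ 0.915.
p = a·p₁ + b·p₂ ≈ (-0.608, -0.648, 0.459); φ = arcsin(p_z) ≈ 27.31°, λ = atan2(p_y, p_x) ≈ -133.16°.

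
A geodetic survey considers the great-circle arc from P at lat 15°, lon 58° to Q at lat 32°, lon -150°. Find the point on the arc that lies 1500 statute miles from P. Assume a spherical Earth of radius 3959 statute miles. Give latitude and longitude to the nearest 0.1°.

From cos δ = sin φ₁ sin φ₂ + cos φ₁ cos φ₂ cos Δλ, the central angle is δ ≈ 2.197 rad (125.9°). The total great-circle distance is δ·R ≈ 2.197 × 3959 ≈ 8698 mi, so the target fraction is f = 1500/8698 ≈ 0.172.
Interpolate at f ≈ 0.172 with slerp weights a = sin((1−f)δ)/sin δ ≈ 1.197, b = sin(fδ)/sin δ ≈ 0.457.
p = a·p₁ + b·p₂ ≈ (0.277, 0.787, 0.552); φ = arcsin(p_z) ≈ 33.48°, λ = atan2(p_y, p_x) ≈ 70.59°.

≈ lat 33.5°, lon 70.6°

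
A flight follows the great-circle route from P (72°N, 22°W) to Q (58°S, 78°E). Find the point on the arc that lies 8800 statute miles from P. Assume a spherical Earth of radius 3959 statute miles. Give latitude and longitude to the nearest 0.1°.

≈ (40.9°S, 64.0°E)

From cos δ = sin φ₁ sin φ₂ + cos φ₁ cos φ₂ cos Δλ, the central angle is δ ≈ 2.559 rad (146.6°). The total great-circle distance is δ·R ≈ 2.559 × 3959 ≈ 10131 mi, so the target fraction is f = 8800/10131 ≈ 0.869.
Interpolate at f ≈ 0.869 with slerp weights a = sin((1−f)δ)/sin δ ≈ 0.599, b = sin(fδ)/sin δ ≈ 1.444.
p = a·p₁ + b·p₂ ≈ (0.331, 0.679, -0.655); φ = arcsin(p_z) ≈ -40.92°, λ = atan2(p_y, p_x) ≈ 64.03°.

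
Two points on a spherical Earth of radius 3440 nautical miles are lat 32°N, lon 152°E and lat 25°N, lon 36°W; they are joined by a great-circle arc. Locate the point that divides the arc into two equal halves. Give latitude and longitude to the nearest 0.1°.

≈ lat 81.9°N, lon 96.6°W

Convert each endpoint to a unit vector on the sphere (x = cos φ cos λ, y = cos φ sin λ, z = sin φ).
The central angle between the endpoints is δ = arccos(p₁·p₂) ≈ 2.138 rad (122.5°).
Interpolate at f = 1/2 with slerp weights a = sin((1−f)δ)/sin δ ≈ 1.039, b = sin(fδ)/sin δ ≈ 1.039.
p = a·p₁ + b·p₂ ≈ (-0.016, -0.140, 0.990); φ = arcsin(p_z) ≈ 81.91°, λ = atan2(p_y, p_x) ≈ -96.60°.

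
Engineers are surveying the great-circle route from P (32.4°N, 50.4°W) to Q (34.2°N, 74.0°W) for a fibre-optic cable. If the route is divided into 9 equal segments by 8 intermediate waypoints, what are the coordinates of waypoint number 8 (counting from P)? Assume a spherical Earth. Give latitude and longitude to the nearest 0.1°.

Write both endpoints as unit vectors p₁, p₂ with components (cos φ cos λ, cos φ sin λ, sin φ).
The central angle between the endpoints is δ = arccos(p₁·p₂) ≈ 0.345 rad (19.8°).
Interpolate at f = 8/9 with slerp weights a = sin((1−f)δ)/sin δ ≈ 0.113, b = sin(fδ)/sin δ ≈ 0.893.
p = a·p₁ + b·p₂ ≈ (0.264, -0.783, 0.562); φ = arcsin(p_z) ≈ 34.23°, λ = atan2(p_y, p_x) ≈ -71.34°.

≈ (34.2°N, 71.3°W)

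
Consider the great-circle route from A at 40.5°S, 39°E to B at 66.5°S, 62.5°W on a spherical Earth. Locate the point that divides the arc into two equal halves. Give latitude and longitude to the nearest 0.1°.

≈ 63.4°S, 9.2°E

Convert each endpoint to a unit vector on the sphere (x = cos φ cos λ, y = cos φ sin λ, z = sin φ).
The central angle between the endpoints is δ = arccos(p₁·p₂) ≈ 1.006 rad (57.6°).
Interpolate at f = 1/2 with slerp weights a = sin((1−f)δ)/sin δ ≈ 0.571, b = sin(fδ)/sin δ ≈ 0.571.
p = a·p₁ + b·p₂ ≈ (0.442, 0.071, -0.894); φ = arcsin(p_z) ≈ -63.38°, λ = atan2(p_y, p_x) ≈ 9.15°.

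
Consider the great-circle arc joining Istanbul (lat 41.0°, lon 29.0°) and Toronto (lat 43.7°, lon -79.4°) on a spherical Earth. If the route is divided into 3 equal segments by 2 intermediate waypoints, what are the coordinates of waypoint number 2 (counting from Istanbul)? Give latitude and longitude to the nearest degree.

≈ lat 56°, lon -46°

Write both endpoints as unit vectors p₁, p₂ with components (cos φ cos λ, cos φ sin λ, sin φ).
The central angle between the endpoints is δ = arccos(p₁·p₂) ≈ 1.286 rad (73.7°).
Interpolate at f = 2/3 with slerp weights a = sin((1−f)δ)/sin δ ≈ 0.433, b = sin(fδ)/sin δ ≈ 0.788.
p = a·p₁ + b·p₂ ≈ (0.391, -0.401, 0.828); φ = arcsin(p_z) ≈ 55.94°, λ = atan2(p_y, p_x) ≈ -45.78°.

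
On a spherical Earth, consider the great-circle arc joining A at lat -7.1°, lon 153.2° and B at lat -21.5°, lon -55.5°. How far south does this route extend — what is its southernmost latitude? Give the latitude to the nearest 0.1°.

The great circle lies in the plane with unit normal n̂ = (p₁ × p₂)/|p₁ × p₂|.
Here n̂_z ≈ +0.688; the vertex latitude is φ_max = arccos|n̂_z| ≈ 46.5°.
Check via Clairaut: cos φ_max = |cos φ₁| · sin C = cos(7.1°)·sin(136.1°) ≈ 0.688, again giving ≈ 46.5°.

≈ -46.5°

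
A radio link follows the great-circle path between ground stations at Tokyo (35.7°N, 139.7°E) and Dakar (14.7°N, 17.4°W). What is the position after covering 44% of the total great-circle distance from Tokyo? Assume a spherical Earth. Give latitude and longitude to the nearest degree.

Convert each endpoint to a unit vector on the sphere (x = cos φ cos λ, y = cos φ sin λ, z = sin φ).
The central angle between the endpoints is δ = arccos(p₁·p₂) ≈ 2.184 rad (125.1°).
Interpolate at f = 0.44 with slerp weights a = sin((1−f)δ)/sin δ ≈ 1.150, b = sin(fδ)/sin δ ≈ 1.002.
p = a·p₁ + b·p₂ ≈ (0.213, 0.314, 0.925); φ = arcsin(p_z) ≈ 67.70°, λ = atan2(p_y, p_x) ≈ 55.81°.

≈ 68°N, 56°E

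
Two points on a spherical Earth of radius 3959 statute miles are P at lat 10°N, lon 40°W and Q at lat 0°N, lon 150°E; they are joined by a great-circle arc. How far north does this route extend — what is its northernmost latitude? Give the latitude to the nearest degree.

≈ 45°N

The great circle lies in the plane with unit normal n̂ = (p₁ × p₂)/|p₁ × p₂|.
Here n̂_z ≈ -0.702; the vertex latitude is φ_max = arccos|n̂_z| ≈ 45.4°.
Check via Clairaut: cos φ_max = |cos φ₁| · sin C = cos(10.0°)·sin(45.4°) ≈ 0.702, again giving ≈ 45.4°.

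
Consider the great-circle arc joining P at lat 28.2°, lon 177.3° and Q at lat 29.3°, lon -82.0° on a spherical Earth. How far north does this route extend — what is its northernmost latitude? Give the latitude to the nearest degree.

≈ 41°

The great circle lies in the plane with unit normal n̂ = (p₁ × p₂)/|p₁ × p₂|.
Here n̂_z ≈ +0.758; the vertex latitude is φ_max = arccos|n̂_z| ≈ 40.7°.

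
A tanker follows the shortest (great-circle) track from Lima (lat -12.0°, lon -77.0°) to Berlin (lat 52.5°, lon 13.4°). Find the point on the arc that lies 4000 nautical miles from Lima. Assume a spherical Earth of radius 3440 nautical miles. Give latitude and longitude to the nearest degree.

≈ lat 39°, lon -31°

Convert each endpoint to a unit vector on the sphere (x = cos φ cos λ, y = cos φ sin λ, z = sin φ).
The central angle between the endpoints is δ = arccos(p₁·p₂) ≈ 1.741 rad (99.7°). The total great-circle distance is δ·R ≈ 1.741 × 3440 ≈ 5988 nmi, so the target fraction is f = 4000/5988 ≈ 0.668.
Interpolate at f ≈ 0.668 with slerp weights a = sin((1−f)δ)/sin δ ≈ 0.554, b = sin(fδ)/sin δ ≈ 0.931.
p = a·p₁ + b·p₂ ≈ (0.673, -0.397, 0.624); φ = arcsin(p_z) ≈ 38.58°, λ = atan2(p_y, p_x) ≈ -30.51°.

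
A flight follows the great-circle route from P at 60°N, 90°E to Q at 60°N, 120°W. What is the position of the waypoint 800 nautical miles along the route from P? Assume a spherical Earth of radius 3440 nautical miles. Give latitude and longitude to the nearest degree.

From cos δ = sin φ₁ sin φ₂ + cos φ₁ cos φ₂ cos Δλ, the central angle is δ ≈ 1.008 rad (57.8°). The total great-circle distance is δ·R ≈ 1.008 × 3440 ≈ 3468 nmi, so the target fraction is f = 800/3468 ≈ 0.231.
Interpolate at f ≈ 0.231 with slerp weights a = sin((1−f)δ)/sin δ ≈ 0.828, b = sin(fδ)/sin δ ≈ 0.272.
p = a·p₁ + b·p₂ ≈ (-0.068, 0.296, 0.953); φ = arcsin(p_z) ≈ 72.33°, λ = atan2(p_y, p_x) ≈ 102.97°.

≈ 72°N, 103°E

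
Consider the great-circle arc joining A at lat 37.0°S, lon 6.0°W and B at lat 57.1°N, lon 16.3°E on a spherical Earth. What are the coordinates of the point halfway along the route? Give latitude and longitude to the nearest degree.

≈ lat 10°N, lon 3°E

From cos δ = sin φ₁ sin φ₂ + cos φ₁ cos φ₂ cos Δλ, the central angle is δ ≈ 1.675 rad (96.0°).
Interpolate at f = 1/2 with slerp weights a = sin((1−f)δ)/sin δ ≈ 0.747, b = sin(fδ)/sin δ ≈ 0.747.
p = a·p₁ + b·p₂ ≈ (0.983, 0.052, 0.178); φ = arcsin(p_z) ≈ 10.23°, λ = atan2(p_y, p_x) ≈ 3.00°.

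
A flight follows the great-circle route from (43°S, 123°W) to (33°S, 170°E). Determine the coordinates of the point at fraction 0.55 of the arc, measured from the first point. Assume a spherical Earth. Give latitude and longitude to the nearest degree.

≈ (42°S, 163°W)

The haversine formula gives a central angle δ ≈ 0.913 rad (52.3°) between the endpoints.
Interpolate at f = 0.55 with slerp weights a = sin((1−f)δ)/sin δ ≈ 0.505, b = sin(fδ)/sin δ ≈ 0.608.
p = a·p₁ + b·p₂ ≈ (-0.703, -0.221, -0.676); φ = arcsin(p_z) ≈ -42.49°, λ = atan2(p_y, p_x) ≈ -162.56°.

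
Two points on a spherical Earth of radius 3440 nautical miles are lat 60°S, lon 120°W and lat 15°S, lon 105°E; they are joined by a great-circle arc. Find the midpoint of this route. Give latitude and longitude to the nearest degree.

≈ lat 58°S, lon 135°E

The haversine formula gives a central angle δ ≈ 1.688 rad (96.7°) between the endpoints.
Interpolate at f = 1/2 with slerp weights a = sin((1−f)δ)/sin δ ≈ 0.753, b = sin(fδ)/sin δ ≈ 0.753.
p = a·p₁ + b·p₂ ≈ (-0.376, 0.376, -0.847); φ = arcsin(p_z) ≈ -57.85°, λ = atan2(p_y, p_x) ≈ 135.00°.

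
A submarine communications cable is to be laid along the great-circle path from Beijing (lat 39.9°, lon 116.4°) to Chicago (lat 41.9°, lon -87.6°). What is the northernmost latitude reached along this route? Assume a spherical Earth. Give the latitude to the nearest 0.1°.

The great circle lies in the plane with unit normal n̂ = (p₁ × p₂)/|p₁ × p₂|.
Here n̂_z ≈ +0.233; the vertex latitude is φ_max = arccos|n̂_z| ≈ 76.5°.
Check via Clairaut: cos φ_max = |cos φ₁| · sin C = cos(39.9°)·sin(17.7°) ≈ 0.233, again giving ≈ 76.5°.

≈ 76.5°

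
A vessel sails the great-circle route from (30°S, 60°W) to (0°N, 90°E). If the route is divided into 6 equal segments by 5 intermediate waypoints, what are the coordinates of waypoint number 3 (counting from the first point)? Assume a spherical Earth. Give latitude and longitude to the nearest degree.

≈ (45°S, 30°E)

Convert each endpoint to a unit vector on the sphere (x = cos φ cos λ, y = cos φ sin λ, z = sin φ).
The central angle between the endpoints is δ = arccos(p₁·p₂) ≈ 2.419 rad (138.6°).
Interpolate at f = 3/6 with slerp weights a = sin((1−f)δ)/sin δ ≈ 1.414, b = sin(fδ)/sin δ ≈ 1.414.
p = a·p₁ + b·p₂ ≈ (0.612, 0.354, -0.707); φ = arcsin(p_z) ≈ -45.00°, λ = atan2(p_y, p_x) ≈ 30.00°.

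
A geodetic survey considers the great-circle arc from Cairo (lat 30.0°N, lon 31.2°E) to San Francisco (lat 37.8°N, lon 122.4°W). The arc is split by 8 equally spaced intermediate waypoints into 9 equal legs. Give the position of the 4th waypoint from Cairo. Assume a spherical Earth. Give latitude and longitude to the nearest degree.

≈ lat 69°N, lon 18°W

Convert each endpoint to a unit vector on the sphere (x = cos φ cos λ, y = cos φ sin λ, z = sin φ).
The central angle between the endpoints is δ = arccos(p₁·p₂) ≈ 1.882 rad (107.8°).
Interpolate at f = 4/9 with slerp weights a = sin((1−f)δ)/sin δ ≈ 0.909, b = sin(fδ)/sin δ ≈ 0.780.
p = a·p₁ + b·p₂ ≈ (0.343, -0.112, 0.933); φ = arcsin(p_z) ≈ 68.83°, λ = atan2(p_y, p_x) ≈ -18.15°.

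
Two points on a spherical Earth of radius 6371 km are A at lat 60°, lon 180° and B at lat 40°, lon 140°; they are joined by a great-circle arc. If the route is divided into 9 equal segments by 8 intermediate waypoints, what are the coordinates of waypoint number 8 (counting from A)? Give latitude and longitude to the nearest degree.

Convert each endpoint to a unit vector on the sphere (x = cos φ cos λ, y = cos φ sin λ, z = sin φ).
The central angle between the endpoints is δ = arccos(p₁·p₂) ≈ 0.555 rad (31.8°).
Interpolate at f = 8/9 with slerp weights a = sin((1−f)δ)/sin δ ≈ 0.117, b = sin(fδ)/sin δ ≈ 0.899.
p = a·p₁ + b·p₂ ≈ (-0.586, 0.443, 0.679); φ = arcsin(p_z) ≈ 42.76°, λ = atan2(p_y, p_x) ≈ 142.93°.

≈ lat 43°, lon 143°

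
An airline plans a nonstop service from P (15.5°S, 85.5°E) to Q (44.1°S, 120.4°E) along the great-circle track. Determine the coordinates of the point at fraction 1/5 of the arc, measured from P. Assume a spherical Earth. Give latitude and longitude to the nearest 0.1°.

≈ (21.8°S, 91.0°E)

The haversine formula gives a central angle δ ≈ 0.717 rad (41.1°) between the endpoints.
Interpolate at f = 1/5 with slerp weights a = sin((1−f)δ)/sin δ ≈ 0.826, b = sin(fδ)/sin δ ≈ 0.217.
p = a·p₁ + b·p₂ ≈ (-0.017, 0.928, -0.372); φ = arcsin(p_z) ≈ -21.84°, λ = atan2(p_y, p_x) ≈ 91.02°.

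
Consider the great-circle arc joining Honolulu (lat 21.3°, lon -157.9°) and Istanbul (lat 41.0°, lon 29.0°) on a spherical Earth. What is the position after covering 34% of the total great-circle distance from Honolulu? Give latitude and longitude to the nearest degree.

≈ lat 61°, lon -166°

Write both endpoints as unit vectors p₁, p₂ with components (cos φ cos λ, cos φ sin λ, sin φ).
The central angle between the endpoints is δ = arccos(p₁·p₂) ≈ 2.049 rad (117.4°).
Interpolate at f = 0.34 with slerp weights a = sin((1−f)δ)/sin δ ≈ 1.099, b = sin(fδ)/sin δ ≈ 0.722.
p = a·p₁ + b·p₂ ≈ (-0.472, -0.121, 0.873); φ = arcsin(p_z) ≈ 60.84°, λ = atan2(p_y, p_x) ≈ -165.62°.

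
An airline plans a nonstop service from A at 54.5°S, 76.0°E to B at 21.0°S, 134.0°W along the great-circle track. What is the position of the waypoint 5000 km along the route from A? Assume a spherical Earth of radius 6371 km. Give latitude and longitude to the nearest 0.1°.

The haversine formula gives a central angle δ ≈ 1.749 rad (100.2°) between the endpoints. The total great-circle distance is δ·R ≈ 1.749 × 6371 ≈ 11146 km, so the target fraction is f = 5000/11146 ≈ 0.449.
Interpolate at f ≈ 0.449 with slerp weights a = sin((1−f)δ)/sin δ ≈ 0.835, b = sin(fδ)/sin δ ≈ 0.718.
p = a·p₁ + b·p₂ ≈ (-0.348, -0.012, -0.937); φ = arcsin(p_z) ≈ -69.60°, λ = atan2(p_y, p_x) ≈ -178.08°.

≈ 69.6°S, 178.1°W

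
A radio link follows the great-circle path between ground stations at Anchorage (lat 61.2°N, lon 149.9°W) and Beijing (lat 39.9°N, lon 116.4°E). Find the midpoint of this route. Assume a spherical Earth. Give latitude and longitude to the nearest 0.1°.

The haversine formula gives a central angle δ ≈ 1.002 rad (57.4°) between the endpoints.
Interpolate at f = 1/2 with slerp weights a = sin((1−f)δ)/sin δ ≈ 0.570, b = sin(fδ)/sin δ ≈ 0.570.
p = a·p₁ + b·p₂ ≈ (-0.432, 0.254, 0.865); φ = arcsin(p_z) ≈ 59.92°, λ = atan2(p_y, p_x) ≈ 149.55°.

≈ lat 59.9°N, lon 149.5°E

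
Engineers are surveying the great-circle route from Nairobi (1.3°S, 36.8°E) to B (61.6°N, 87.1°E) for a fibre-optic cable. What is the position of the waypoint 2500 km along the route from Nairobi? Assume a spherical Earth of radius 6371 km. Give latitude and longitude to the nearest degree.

Write both endpoints as unit vectors p₁, p₂ with components (cos φ cos λ, cos φ sin λ, sin φ).
The central angle between the endpoints is δ = arccos(p₁·p₂) ≈ 1.283 rad (73.5°). The total great-circle distance is δ·R ≈ 1.283 × 6371 ≈ 8174 km, so the target fraction is f = 2500/8174 ≈ 0.306.
Interpolate at f ≈ 0.306 with slerp weights a = sin((1−f)δ)/sin δ ≈ 0.811, b = sin(fδ)/sin δ ≈ 0.399.
p = a·p₁ + b·p₂ ≈ (0.659, 0.675, 0.332); φ = arcsin(p_z) ≈ 19.42°, λ = atan2(p_y, p_x) ≈ 45.70°.

≈ (19°N, 46°E)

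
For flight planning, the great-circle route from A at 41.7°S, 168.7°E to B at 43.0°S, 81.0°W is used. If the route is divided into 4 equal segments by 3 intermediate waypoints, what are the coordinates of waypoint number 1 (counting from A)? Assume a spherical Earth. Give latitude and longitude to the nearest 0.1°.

≈ 53.0°S, 169.1°W

Convert each endpoint to a unit vector on the sphere (x = cos φ cos λ, y = cos φ sin λ, z = sin φ).
The central angle between the endpoints is δ = arccos(p₁·p₂) ≈ 1.303 rad (74.7°).
Interpolate at f = 1/4 with slerp weights a = sin((1−f)δ)/sin δ ≈ 0.860, b = sin(fδ)/sin δ ≈ 0.332.
p = a·p₁ + b·p₂ ≈ (-0.591, -0.114, -0.798); φ = arcsin(p_z) ≈ -52.96°, λ = atan2(p_y, p_x) ≈ -169.09°.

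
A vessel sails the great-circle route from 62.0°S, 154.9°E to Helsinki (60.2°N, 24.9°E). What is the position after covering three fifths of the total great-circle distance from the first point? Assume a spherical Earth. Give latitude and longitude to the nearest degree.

Convert each endpoint to a unit vector on the sphere (x = cos φ cos λ, y = cos φ sin λ, z = sin φ).
The central angle between the endpoints is δ = arccos(p₁·p₂) ≈ 2.729 rad (156.4°).
Interpolate at f = 3/5 with slerp weights a = sin((1−f)δ)/sin δ ≈ 2.214, b = sin(fδ)/sin δ ≈ 2.489.
p = a·p₁ + b·p₂ ≈ (0.181, 0.962, 0.205); φ = arcsin(p_z) ≈ 11.85°, λ = atan2(p_y, p_x) ≈ 79.35°.

≈ 12°N, 79°E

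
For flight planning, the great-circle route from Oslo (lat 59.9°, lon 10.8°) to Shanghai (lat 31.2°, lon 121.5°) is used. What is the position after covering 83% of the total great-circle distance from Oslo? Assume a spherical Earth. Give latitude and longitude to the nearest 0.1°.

Write both endpoints as unit vectors p₁, p₂ with components (cos φ cos λ, cos φ sin λ, sin φ).
The central angle between the endpoints is δ = arccos(p₁·p₂) ≈ 1.270 rad (72.8°).
Interpolate at f = 0.83 with slerp weights a = sin((1−f)δ)/sin δ ≈ 0.224, b = sin(fδ)/sin δ ≈ 0.910.
p = a·p₁ + b·p₂ ≈ (-0.296, 0.685, 0.666); φ = arcsin(p_z) ≈ 41.73°, λ = atan2(p_y, p_x) ≈ 113.40°.

≈ lat 41.7°, lon 113.4°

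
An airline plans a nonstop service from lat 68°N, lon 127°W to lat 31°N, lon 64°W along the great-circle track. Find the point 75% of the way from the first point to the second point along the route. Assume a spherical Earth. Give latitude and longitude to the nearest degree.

Convert each endpoint to a unit vector on the sphere (x = cos φ cos λ, y = cos φ sin λ, z = sin φ).
The central angle between the endpoints is δ = arccos(p₁·p₂) ≈ 0.898 rad (51.4°).
Interpolate at f = 0.75 with slerp weights a = sin((1−f)δ)/sin δ ≈ 0.285, b = sin(fδ)/sin δ ≈ 0.797.
p = a·p₁ + b·p₂ ≈ (0.235, -0.700, 0.675); φ = arcsin(p_z) ≈ 42.43°, λ = atan2(p_y, p_x) ≈ -71.39°.

≈ lat 42°N, lon 71°W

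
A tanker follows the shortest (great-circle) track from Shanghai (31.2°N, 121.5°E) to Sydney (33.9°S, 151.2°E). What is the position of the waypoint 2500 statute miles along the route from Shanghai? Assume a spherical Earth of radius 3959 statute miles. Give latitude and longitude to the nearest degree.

≈ 2°S, 136°E

From cos δ = sin φ₁ sin φ₂ + cos φ₁ cos φ₂ cos Δλ, the central angle is δ ≈ 1.237 rad (70.9°). The total great-circle distance is δ·R ≈ 1.237 × 3959 ≈ 4897 mi, so the target fraction is f = 2500/4897 ≈ 0.511.
Interpolate at f ≈ 0.511 with slerp weights a = sin((1−f)δ)/sin δ ≈ 0.602, b = sin(fδ)/sin δ ≈ 0.625.
p = a·p₁ + b·p₂ ≈ (-0.724, 0.689, -0.036); φ = arcsin(p_z) ≈ -2.09°, λ = atan2(p_y, p_x) ≈ 136.40°.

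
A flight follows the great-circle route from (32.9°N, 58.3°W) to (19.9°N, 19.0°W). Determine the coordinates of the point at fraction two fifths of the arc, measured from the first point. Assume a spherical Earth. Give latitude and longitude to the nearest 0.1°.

≈ (29.1°N, 41.5°W)

Write both endpoints as unit vectors p₁, p₂ with components (cos φ cos λ, cos φ sin λ, sin φ).
The central angle between the endpoints is δ = arccos(p₁·p₂) ≈ 0.650 rad (37.3°).
Interpolate at f = 2/5 with slerp weights a = sin((1−f)δ)/sin δ ≈ 0.628, b = sin(fδ)/sin δ ≈ 0.425.
p = a·p₁ + b·p₂ ≈ (0.655, -0.579, 0.486); φ = arcsin(p_z) ≈ 29.07°, λ = atan2(p_y, p_x) ≈ -41.47°.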